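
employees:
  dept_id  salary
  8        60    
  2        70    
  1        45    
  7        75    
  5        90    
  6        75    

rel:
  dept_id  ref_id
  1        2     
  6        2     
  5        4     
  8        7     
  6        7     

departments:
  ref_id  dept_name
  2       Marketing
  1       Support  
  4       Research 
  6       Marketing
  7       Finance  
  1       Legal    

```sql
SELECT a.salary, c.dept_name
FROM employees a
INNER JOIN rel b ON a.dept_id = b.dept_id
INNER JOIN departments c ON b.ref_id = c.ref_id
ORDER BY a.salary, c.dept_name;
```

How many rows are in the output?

5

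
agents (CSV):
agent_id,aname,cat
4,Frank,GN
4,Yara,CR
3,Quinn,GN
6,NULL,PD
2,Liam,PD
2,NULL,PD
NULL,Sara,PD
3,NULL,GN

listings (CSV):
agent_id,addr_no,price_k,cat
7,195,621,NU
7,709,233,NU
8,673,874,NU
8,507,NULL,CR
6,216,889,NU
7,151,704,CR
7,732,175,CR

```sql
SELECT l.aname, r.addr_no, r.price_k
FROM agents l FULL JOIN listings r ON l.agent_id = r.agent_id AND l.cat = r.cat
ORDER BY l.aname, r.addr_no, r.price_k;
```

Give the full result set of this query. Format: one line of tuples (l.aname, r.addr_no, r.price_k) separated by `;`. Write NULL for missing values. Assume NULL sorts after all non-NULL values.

(Frank, NULL, NULL); (Liam, NULL, NULL); (Quinn, NULL, NULL); (Sara, NULL, NULL); (Yara, NULL, NULL); (NULL, 151, 704); (NULL, 195, 621); (NULL, 216, 889); (NULL, 507, NULL); (NULL, 673, 874); (NULL, 709, 233); (NULL, 732, 175); (NULL, NULL, NULL); (NULL, NULL, NULL); (NULL, NULL, NULL)

FULL OUTER JOIN keeps every row from both sides; unmatched rows get NULL for the other side's columns.
Matching on l.agent_id = r.agent_id AND l.cat = r.cat. A NULL in a compared column never satisfies the condition.
- agent_id=4, cat=GN: no r row matches, row kept with r columns NULL.
- agent_id=4, cat=CR: no r row matches, row kept with r columns NULL.
- agent_id=3, cat=GN: no r row matches, row kept with r columns NULL.
- agent_id=6, cat=PD: no r row matches, row kept with r columns NULL.
- agent_id=2, cat=PD: no r row matches, row kept with r columns NULL.
- agent_id=2, cat=PD: no r row matches, row kept with r columns NULL.
- agent_id=NULL, cat=PD: no r row matches, row kept with r columns NULL.
- agent_id=3, cat=GN: no r row matches, row kept with r columns NULL.
- plus 7 unmatched r row(s), each kept with NULL l columns.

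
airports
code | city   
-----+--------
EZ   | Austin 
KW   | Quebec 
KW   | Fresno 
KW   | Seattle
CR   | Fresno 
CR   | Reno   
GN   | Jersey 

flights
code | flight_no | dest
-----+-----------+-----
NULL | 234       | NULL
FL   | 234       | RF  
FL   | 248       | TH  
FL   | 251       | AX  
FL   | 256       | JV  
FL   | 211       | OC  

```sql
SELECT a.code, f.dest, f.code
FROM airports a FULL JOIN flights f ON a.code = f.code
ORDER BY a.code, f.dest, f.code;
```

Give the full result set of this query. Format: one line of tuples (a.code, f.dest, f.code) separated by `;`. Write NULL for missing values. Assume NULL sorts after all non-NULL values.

(CR, NULL, NULL); (CR, NULL, NULL); (EZ, NULL, NULL); (GN, NULL, NULL); (KW, NULL, NULL); (KW, NULL, NULL); (KW, NULL, NULL); (NULL, AX, FL); (NULL, JV, FL); (NULL, OC, FL); (NULL, RF, FL); (NULL, TH, FL); (NULL, NULL, NULL)

FULL OUTER JOIN keeps every row from both sides; unmatched rows get NULL for the other side's columns.
Matching on a.code = f.code. A NULL in a compared column never satisfies the condition.
- a (code=EZ) has no partner → padded with NULL.
- a (code=KW) has no partner → padded with NULL.
- a (code=KW) has no partner → padded with NULL.
- a (code=KW) has no partner → padded with NULL.
- a (code=CR) has no partner → padded with NULL.
- a (code=CR) has no partner → padded with NULL.
- a (code=GN) has no partner → padded with NULL.
- 6 row(s) from f found no a partner → padded with NULL.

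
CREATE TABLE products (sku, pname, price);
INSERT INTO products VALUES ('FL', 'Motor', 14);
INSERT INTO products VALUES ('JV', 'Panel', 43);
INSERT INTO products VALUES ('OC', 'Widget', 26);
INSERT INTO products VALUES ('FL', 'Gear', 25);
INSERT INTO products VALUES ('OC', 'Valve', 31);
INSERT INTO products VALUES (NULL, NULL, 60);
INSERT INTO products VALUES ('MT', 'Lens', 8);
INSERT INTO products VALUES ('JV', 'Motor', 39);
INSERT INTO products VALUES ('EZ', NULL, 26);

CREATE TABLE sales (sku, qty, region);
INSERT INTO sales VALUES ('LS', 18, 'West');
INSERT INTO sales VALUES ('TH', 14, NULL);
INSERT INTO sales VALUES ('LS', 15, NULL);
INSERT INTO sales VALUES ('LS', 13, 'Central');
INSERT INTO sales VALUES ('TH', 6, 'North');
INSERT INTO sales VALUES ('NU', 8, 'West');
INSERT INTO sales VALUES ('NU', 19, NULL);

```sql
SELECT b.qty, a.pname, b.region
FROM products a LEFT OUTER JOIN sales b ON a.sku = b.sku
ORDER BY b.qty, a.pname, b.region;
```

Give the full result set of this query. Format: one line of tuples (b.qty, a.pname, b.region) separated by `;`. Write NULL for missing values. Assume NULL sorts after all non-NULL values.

LEFT JOIN keeps every row from `products`; unmatched rows get NULL for `sales`'s columns.
Matching on a.sku = b.sku. A NULL in a compared column never satisfies the condition.
- sku=FL: no b row matches, row kept with b columns NULL.
- sku=JV: no b row matches, row kept with b columns NULL.
- sku=OC: no b row matches, row kept with b columns NULL.
- sku=FL: no b row matches, row kept with b columns NULL.
- sku=OC: no b row matches, row kept with b columns NULL.
- sku=NULL: no b row matches, row kept with b columns NULL.
- sku=MT: no b row matches, row kept with b columns NULL.
- sku=JV: no b row matches, row kept with b columns NULL.
- sku=EZ: no b row matches, row kept with b columns NULL.
After projecting and ordering:
b.qty | a.pname | b.region
NULL | Gear | NULL
NULL | Lens | NULL
NULL | Motor | NULL
NULL | Motor | NULL
NULL | Panel | NULL
NULL | Valve | NULL
NULL | Widget | NULL
NULL | NULL | NULL
NULL | NULL | NULL

(NULL, Gear, NULL); (NULL, Lens, NULL); (NULL, Motor, NULL); (NULL, Motor, NULL); (NULL, Panel, NULL); (NULL, Valve, NULL); (NULL, Widget, NULL); (NULL, NULL, NULL); (NULL, NULL, NULL)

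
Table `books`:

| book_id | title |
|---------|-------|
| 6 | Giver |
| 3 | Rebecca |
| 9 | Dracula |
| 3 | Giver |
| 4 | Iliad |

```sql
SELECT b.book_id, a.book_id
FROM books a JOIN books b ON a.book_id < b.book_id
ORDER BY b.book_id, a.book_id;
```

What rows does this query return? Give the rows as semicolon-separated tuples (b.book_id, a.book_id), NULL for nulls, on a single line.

(4, 3); (4, 3); (6, 3); (6, 3); (6, 4); (9, 3); (9, 3); (9, 4); (9, 6)

INNER JOIN keeps only pairs where the ON condition holds.
Matching on a.book_id < b.book_id.
- book_id=6: 1 matching b row(s), so 1 row(s) emitted.
- book_id=3: 3 matching b row(s), so 3 row(s) emitted.
- book_id=9: no matching b row, dropped.
- book_id=3: 3 matching b row(s), so 3 row(s) emitted.
- book_id=4: 2 matching b row(s), so 2 row(s) emitted.
After projecting and ordering:
b.book_id | a.book_id
4 | 3
4 | 3
6 | 3
6 | 3
6 | 4
9 | 3
9 | 3
9 | 4
9 | 6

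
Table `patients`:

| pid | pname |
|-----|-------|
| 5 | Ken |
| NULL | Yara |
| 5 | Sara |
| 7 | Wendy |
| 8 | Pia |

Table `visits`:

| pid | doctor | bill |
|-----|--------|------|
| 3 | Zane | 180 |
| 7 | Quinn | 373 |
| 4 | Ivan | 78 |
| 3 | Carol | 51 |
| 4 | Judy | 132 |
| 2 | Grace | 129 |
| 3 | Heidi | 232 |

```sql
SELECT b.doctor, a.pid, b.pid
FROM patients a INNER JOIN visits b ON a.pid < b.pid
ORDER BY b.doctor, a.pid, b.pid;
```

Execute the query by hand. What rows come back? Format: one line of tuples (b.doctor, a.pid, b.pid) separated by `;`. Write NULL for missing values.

INNER JOIN keeps only pairs where the ON condition holds.
Matching on a.pid < b.pid. A NULL in a compared column never satisfies the condition.
Matched pairs: 2.

(Quinn, 5, 7); (Quinn, 5, 7)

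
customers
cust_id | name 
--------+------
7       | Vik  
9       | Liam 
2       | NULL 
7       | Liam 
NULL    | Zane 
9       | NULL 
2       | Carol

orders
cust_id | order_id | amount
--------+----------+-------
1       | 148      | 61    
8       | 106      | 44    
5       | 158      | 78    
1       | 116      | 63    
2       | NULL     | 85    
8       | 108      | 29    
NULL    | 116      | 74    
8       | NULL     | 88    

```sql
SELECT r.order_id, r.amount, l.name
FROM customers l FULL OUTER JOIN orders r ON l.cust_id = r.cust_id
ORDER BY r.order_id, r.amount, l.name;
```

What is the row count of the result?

FULL OUTER JOIN keeps every row from both sides; unmatched rows get NULL for the other side's columns.
Matching on l.cust_id = r.cust_id. A NULL in a compared column never satisfies the condition.
- cust_id=7: no r row matches, row kept with r columns NULL.
- cust_id=9: no r row matches, row kept with r columns NULL.
- cust_id=2: 1 matching r row(s), so 1 row(s) emitted.
- cust_id=7: no r row matches, row kept with r columns NULL.
- cust_id=NULL: no r row matches, row kept with r columns NULL.
- cust_id=9: no r row matches, row kept with r columns NULL.
- cust_id=2: 1 matching r row(s), so 1 row(s) emitted.
- 7 r row(s) had no l match → kept, l columns NULL.
Total: 2 matched + 12 padded = 14 rows.

14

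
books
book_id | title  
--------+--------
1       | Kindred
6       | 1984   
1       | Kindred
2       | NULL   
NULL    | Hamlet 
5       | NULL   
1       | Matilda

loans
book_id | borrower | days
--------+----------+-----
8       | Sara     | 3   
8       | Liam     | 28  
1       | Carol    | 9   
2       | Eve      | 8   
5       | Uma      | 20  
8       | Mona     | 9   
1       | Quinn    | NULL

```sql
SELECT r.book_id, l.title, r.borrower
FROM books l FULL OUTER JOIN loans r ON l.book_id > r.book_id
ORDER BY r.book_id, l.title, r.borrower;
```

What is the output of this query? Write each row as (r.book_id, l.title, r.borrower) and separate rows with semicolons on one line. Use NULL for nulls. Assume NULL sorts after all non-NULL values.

(1, 1984, Carol); (1, 1984, Quinn); (1, NULL, Carol); (1, NULL, Carol); (1, NULL, Quinn); (1, NULL, Quinn); (2, 1984, Eve); (2, NULL, Eve); (5, 1984, Uma); (8, NULL, Liam); (8, NULL, Mona); (8, NULL, Sara); (NULL, Hamlet, NULL); (NULL, Kindred, NULL); (NULL, Kindred, NULL); (NULL, Matilda, NULL)

FULL OUTER JOIN keeps every row from both sides; unmatched rows get NULL for the other side's columns.
Matching on l.book_id > r.book_id. A NULL in a compared column never satisfies the condition.
- l (book_id=1) has no partner → padded with NULL.
- l (book_id=6) pairs with 4 row(s) of r.
- l (book_id=1) has no partner → padded with NULL.
- l (book_id=2) pairs with 2 row(s) of r.
- l (book_id=NULL) has no partner → padded with NULL.
- l (book_id=5) pairs with 3 row(s) of r.
- l (book_id=1) has no partner → padded with NULL.
- 3 r row(s) had no l match → kept, l columns NULL.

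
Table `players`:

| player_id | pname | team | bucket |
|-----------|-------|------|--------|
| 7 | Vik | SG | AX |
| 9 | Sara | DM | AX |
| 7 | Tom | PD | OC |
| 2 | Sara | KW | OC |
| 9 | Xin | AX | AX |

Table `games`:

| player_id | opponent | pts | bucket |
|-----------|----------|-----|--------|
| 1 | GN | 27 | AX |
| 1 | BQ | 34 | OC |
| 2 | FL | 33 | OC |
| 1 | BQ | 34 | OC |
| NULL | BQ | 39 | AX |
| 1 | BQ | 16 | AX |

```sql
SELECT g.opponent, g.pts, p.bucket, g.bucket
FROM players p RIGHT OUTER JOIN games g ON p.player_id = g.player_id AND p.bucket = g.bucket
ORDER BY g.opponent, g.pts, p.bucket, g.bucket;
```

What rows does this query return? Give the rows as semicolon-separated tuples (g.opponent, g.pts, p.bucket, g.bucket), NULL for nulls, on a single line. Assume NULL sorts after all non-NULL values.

(BQ, 16, NULL, AX); (BQ, 34, NULL, OC); (BQ, 34, NULL, OC); (BQ, 39, NULL, AX); (FL, 33, OC, OC); (GN, 27, NULL, AX)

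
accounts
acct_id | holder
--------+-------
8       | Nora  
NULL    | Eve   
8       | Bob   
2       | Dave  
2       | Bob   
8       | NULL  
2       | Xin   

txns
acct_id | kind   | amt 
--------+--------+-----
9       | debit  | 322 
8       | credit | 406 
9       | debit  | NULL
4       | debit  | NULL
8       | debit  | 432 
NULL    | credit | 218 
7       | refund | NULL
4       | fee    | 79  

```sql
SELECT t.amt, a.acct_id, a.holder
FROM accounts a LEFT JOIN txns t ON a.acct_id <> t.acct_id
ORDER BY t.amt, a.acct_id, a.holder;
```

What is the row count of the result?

37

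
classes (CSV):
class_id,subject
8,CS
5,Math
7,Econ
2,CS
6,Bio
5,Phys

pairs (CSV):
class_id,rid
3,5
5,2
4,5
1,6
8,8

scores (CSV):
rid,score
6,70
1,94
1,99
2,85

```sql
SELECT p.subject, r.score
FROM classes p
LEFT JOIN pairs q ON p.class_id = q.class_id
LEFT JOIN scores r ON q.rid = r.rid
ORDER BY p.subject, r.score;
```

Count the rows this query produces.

6

Evaluate left to right. First `classes p LEFT JOIN pairs q` on class_id: 6 row(s).
Then LEFT JOIN `scores r` on rid: each of those 6 rows is kept; rows whose q.rid has no match in r get NULL for r's columns.
Result: 6 row(s).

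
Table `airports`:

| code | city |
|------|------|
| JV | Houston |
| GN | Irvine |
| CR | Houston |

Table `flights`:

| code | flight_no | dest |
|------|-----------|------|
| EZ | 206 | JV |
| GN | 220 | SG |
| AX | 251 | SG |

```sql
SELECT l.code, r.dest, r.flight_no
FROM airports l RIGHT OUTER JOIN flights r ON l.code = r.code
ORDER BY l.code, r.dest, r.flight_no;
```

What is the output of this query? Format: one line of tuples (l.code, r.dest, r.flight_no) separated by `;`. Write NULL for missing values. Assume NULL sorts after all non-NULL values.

(GN, SG, 220); (NULL, JV, 206); (NULL, SG, 251)

RIGHT JOIN keeps every row from `flights`; unmatched rows get NULL for `airports`'s columns.
Matching on l.code = r.code.
- l[0] code=JV → no match.
- l[1] code=GN → 1 match(es) in r → 1 row(s).
- l[2] code=CR → no match.
- 2 row(s) from r found no l partner → padded with NULL.
After projecting and ordering:
l.code | r.dest | r.flight_no
GN | SG | 220
NULL | JV | 206
NULL | SG | 251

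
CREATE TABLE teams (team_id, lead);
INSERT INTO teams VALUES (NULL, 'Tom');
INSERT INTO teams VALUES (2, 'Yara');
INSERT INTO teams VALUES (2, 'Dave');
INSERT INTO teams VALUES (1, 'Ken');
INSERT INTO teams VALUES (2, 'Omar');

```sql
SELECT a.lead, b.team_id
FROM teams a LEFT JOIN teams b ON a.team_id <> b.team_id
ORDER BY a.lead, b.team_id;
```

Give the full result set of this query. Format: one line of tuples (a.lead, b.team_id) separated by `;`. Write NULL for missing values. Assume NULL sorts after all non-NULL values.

(Dave, 1); (Ken, 2); (Ken, 2); (Ken, 2); (Omar, 1); (Tom, NULL); (Yara, 1)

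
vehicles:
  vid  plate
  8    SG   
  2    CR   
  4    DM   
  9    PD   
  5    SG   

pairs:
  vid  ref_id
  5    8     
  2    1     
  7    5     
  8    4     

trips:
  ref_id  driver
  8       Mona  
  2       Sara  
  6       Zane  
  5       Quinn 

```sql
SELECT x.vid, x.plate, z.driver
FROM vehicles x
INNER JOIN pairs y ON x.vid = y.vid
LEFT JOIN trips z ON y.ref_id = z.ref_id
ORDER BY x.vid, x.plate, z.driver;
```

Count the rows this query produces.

3

Evaluate left to right. First `vehicles x INNER JOIN pairs y` on vid: 3 row(s).
Then LEFT JOIN `trips z` on ref_id: each of those 3 rows is kept; rows whose y.ref_id has no match in z get NULL for z's columns.
Result: 3 row(s).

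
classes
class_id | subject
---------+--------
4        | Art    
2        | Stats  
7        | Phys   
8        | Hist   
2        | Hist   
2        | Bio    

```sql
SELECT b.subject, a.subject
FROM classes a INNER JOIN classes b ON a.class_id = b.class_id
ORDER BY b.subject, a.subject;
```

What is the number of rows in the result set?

INNER JOIN keeps only pairs where the ON condition holds.
Matching on a.class_id = b.class_id.
- class_id=4: 1 matching b row(s), so 1 row(s) emitted.
- class_id=2: 3 matching b row(s), so 3 row(s) emitted.
- class_id=7: 1 matching b row(s), so 1 row(s) emitted.
- class_id=8: 1 matching b row(s), so 1 row(s) emitted.
- class_id=2: 3 matching b row(s), so 3 row(s) emitted.
- class_id=2: 3 matching b row(s), so 3 row(s) emitted.
Total: 12 rows.

12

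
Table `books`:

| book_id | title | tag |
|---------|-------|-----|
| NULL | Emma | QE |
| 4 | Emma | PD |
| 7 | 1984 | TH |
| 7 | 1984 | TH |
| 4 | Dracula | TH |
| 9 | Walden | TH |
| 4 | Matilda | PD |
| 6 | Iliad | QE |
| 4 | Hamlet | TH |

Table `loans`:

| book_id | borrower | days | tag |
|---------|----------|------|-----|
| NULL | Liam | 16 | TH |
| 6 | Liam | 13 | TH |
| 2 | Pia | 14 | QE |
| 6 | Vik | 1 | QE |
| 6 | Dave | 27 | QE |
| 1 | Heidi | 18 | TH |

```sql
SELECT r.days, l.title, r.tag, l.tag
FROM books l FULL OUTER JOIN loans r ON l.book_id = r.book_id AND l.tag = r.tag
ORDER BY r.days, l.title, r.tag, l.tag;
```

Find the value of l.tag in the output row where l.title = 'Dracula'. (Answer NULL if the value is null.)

FULL OUTER JOIN keeps every row from both sides; unmatched rows get NULL for the other side's columns.
Matching on l.book_id = r.book_id AND l.tag = r.tag. A NULL in a compared column never satisfies the condition.
- book_id=NULL, tag=QE: no r row matches, row kept with r columns NULL.
- book_id=4, tag=PD: no r row matches, row kept with r columns NULL.
- book_id=7, tag=TH: no r row matches, row kept with r columns NULL.
- book_id=7, tag=TH: no r row matches, row kept with r columns NULL.
- book_id=4, tag=TH: no r row matches, row kept with r columns NULL.
- book_id=9, tag=TH: no r row matches, row kept with r columns NULL.
- book_id=4, tag=PD: no r row matches, row kept with r columns NULL.
- book_id=6, tag=QE: 2 matching r row(s), so 2 row(s) emitted.
- book_id=4, tag=TH: no r row matches, row kept with r columns NULL.
- plus 4 unmatched r row(s), each kept with NULL l columns.

TH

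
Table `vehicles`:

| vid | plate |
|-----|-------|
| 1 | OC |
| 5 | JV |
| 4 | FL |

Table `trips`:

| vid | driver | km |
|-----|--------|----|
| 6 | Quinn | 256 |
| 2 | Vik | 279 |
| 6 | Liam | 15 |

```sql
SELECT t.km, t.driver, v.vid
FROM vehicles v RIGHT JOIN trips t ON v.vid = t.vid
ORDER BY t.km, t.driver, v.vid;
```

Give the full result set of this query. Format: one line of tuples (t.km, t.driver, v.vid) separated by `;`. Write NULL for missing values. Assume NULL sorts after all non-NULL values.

(15, Liam, NULL); (256, Quinn, NULL); (279, Vik, NULL)

RIGHT JOIN keeps every row from `trips`; unmatched rows get NULL for `vehicles`'s columns.
Matching on v.vid = t.vid.
Matched pairs: 0; unmatched t rows kept: 3.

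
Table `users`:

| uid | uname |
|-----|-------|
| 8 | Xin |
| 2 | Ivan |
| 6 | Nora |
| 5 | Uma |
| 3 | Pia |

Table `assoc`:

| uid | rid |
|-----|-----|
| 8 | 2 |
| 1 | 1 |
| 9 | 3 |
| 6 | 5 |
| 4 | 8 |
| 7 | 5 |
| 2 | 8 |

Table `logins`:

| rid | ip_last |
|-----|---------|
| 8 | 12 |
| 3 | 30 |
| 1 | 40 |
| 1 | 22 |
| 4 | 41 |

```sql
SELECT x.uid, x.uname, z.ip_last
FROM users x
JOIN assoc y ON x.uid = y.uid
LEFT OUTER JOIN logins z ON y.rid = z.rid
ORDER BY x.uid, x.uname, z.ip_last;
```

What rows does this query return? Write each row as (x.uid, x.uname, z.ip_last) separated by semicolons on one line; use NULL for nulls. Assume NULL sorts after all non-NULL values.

Step 1 — x INNER JOIN y on uid → 3 row(s).
Then LEFT JOIN `logins z` on rid: each of those 3 rows is kept; rows whose y.rid has no match in z get NULL for z's columns.

(2, Ivan, 12); (6, Nora, NULL); (8, Xin, NULL)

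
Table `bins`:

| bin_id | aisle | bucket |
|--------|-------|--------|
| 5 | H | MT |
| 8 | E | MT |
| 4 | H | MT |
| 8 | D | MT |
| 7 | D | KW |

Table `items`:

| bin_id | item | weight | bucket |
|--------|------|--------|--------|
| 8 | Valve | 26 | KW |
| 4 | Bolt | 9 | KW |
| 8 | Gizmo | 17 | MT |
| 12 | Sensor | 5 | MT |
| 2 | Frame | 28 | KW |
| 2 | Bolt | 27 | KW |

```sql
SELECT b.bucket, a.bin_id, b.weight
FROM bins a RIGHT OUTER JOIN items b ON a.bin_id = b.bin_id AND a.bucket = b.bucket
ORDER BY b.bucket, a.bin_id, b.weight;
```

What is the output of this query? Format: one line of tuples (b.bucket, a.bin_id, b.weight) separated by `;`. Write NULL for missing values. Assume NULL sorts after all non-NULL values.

(KW, NULL, 9); (KW, NULL, 26); (KW, NULL, 27); (KW, NULL, 28); (MT, 8, 17); (MT, 8, 17); (MT, NULL, 5)

RIGHT JOIN keeps every row from `items`; unmatched rows get NULL for `bins`'s columns.
Matching on a.bin_id = b.bin_id AND a.bucket = b.bucket.
- bin_id=5, bucket=MT: no matching b row.
- bin_id=8, bucket=MT: 1 matching b row(s), so 1 row(s) emitted.
- bin_id=4, bucket=MT: no matching b row.
- bin_id=8, bucket=MT: 1 matching b row(s), so 1 row(s) emitted.
- bin_id=7, bucket=KW: no matching b row.
- 5 b row(s) had no a match → kept, a columns NULL.
After projecting and ordering:
b.bucket | a.bin_id | b.weight
KW | NULL | 9
KW | NULL | 26
KW | NULL | 27
KW | NULL | 28
MT | 8 | 17
MT | 8 | 17
MT | NULL | 5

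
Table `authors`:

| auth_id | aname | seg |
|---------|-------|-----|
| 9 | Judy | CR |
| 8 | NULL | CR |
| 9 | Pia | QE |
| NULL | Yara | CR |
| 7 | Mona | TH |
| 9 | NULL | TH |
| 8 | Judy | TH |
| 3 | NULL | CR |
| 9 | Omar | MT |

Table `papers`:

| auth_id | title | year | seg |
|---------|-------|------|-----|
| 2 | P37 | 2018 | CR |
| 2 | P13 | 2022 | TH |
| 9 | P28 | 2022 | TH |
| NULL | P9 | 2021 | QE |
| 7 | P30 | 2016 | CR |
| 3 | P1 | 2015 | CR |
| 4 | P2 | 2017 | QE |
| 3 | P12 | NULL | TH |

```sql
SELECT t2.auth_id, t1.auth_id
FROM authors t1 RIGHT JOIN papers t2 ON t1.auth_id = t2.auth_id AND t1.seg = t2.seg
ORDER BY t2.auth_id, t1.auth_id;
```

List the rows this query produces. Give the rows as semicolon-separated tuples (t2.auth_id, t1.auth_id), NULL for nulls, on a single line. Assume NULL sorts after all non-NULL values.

(2, NULL); (2, NULL); (3, 3); (3, NULL); (4, NULL); (7, NULL); (9, 9); (NULL, NULL)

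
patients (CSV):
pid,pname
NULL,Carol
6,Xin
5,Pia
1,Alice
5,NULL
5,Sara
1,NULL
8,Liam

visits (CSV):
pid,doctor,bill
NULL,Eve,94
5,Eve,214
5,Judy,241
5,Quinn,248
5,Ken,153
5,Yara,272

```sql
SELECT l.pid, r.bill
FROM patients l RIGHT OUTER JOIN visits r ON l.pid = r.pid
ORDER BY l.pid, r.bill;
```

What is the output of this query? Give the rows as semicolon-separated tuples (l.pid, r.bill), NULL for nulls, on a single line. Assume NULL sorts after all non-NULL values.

(5, 153); (5, 153); (5, 153); (5, 214); (5, 214); (5, 214); (5, 241); (5, 241); (5, 241); (5, 248); (5, 248); (5, 248); (5, 272); (5, 272); (5, 272); (NULL, 94)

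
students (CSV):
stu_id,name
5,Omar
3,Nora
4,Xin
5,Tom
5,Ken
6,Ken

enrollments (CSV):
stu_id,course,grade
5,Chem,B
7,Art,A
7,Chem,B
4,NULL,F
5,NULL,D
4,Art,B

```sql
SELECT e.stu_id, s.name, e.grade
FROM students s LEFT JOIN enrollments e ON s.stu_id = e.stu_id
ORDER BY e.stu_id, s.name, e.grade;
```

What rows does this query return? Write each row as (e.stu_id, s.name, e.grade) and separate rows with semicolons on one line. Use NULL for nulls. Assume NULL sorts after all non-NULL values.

(4, Xin, B); (4, Xin, F); (5, Ken, B); (5, Ken, D); (5, Omar, B); (5, Omar, D); (5, Tom, B); (5, Tom, D); (NULL, Ken, NULL); (NULL, Nora, NULL)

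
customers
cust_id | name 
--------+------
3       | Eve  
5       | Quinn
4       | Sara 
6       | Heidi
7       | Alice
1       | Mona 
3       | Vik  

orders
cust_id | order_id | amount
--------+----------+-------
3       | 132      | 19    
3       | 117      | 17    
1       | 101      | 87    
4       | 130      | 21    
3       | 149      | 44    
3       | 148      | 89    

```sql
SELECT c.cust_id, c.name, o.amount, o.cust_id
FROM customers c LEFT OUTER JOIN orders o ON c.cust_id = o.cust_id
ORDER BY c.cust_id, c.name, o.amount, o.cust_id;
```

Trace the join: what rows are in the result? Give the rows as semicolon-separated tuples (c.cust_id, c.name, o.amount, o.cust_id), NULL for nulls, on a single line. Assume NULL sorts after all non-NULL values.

LEFT JOIN keeps every row from `customers`; unmatched rows get NULL for `orders`'s columns.
Matching on c.cust_id = o.cust_id.
- c row (cust_id=3): matches 4 o row(s) → 4 output row(s).
- c row (cust_id=5): no match → kept, o columns NULL.
- c row (cust_id=4): matches 1 o row(s) → 1 output row(s).
- c row (cust_id=6): no match → kept, o columns NULL.
- c row (cust_id=7): no match → kept, o columns NULL.
- c row (cust_id=1): matches 1 o row(s) → 1 output row(s).
- c row (cust_id=3): matches 4 o row(s) → 4 output row(s).

(1, Mona, 87, 1); (3, Eve, 17, 3); (3, Eve, 19, 3); (3, Eve, 44, 3); (3, Eve, 89, 3); (3, Vik, 17, 3); (3, Vik, 19, 3); (3, Vik, 44, 3); (3, Vik, 89, 3); (4, Sara, 21, 4); (5, Quinn, NULL, NULL); (6, Heidi, NULL, NULL); (7, Alice, NULL, NULL)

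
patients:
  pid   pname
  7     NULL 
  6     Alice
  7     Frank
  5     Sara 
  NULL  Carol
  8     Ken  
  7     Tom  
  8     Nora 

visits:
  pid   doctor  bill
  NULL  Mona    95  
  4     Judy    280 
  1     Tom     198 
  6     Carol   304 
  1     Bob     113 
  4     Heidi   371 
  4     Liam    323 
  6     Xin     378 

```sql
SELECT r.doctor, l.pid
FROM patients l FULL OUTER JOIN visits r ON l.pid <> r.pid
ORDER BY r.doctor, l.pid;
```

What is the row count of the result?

49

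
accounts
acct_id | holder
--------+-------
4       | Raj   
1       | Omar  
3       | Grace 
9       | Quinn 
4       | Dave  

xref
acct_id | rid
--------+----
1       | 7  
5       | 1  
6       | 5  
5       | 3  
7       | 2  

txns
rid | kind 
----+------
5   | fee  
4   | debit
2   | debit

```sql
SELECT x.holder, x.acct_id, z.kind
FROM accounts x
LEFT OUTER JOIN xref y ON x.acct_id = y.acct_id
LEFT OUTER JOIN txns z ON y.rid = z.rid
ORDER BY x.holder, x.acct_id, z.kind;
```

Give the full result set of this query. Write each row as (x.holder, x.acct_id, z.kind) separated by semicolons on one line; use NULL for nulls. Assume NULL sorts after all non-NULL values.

Step 1 — x LEFT JOIN y on acct_id → 5 row(s).
Then LEFT JOIN `txns z` on rid: each of those 5 rows is kept; rows whose y.rid has no match in z get NULL for z's columns.

(Dave, 4, NULL); (Grace, 3, NULL); (Omar, 1, NULL); (Quinn, 9, NULL); (Raj, 4, NULL)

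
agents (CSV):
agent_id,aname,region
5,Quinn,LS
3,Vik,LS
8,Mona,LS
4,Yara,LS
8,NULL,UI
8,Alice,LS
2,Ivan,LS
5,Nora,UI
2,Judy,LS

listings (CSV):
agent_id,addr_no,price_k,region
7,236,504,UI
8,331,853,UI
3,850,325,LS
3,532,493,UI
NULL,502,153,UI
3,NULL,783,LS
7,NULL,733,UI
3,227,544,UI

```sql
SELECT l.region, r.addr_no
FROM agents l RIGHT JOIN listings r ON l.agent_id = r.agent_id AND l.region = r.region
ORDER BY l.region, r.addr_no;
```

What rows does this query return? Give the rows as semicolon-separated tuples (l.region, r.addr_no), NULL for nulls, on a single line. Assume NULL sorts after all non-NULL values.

(LS, 850); (LS, NULL); (UI, 331); (NULL, 227); (NULL, 236); (NULL, 502); (NULL, 532); (NULL, NULL)

RIGHT JOIN keeps every row from `listings`; unmatched rows get NULL for `agents`'s columns.
Matching on l.agent_id = r.agent_id AND l.region = r.region. A NULL in a compared column never satisfies the condition.
- l row (agent_id=5, region=LS): no match.
- l row (agent_id=3, region=LS): matches 2 r row(s) → 2 output row(s).
- l row (agent_id=8, region=LS): no match.
- l row (agent_id=4, region=LS): no match.
- l row (agent_id=8, region=UI): matches 1 r row(s) → 1 output row(s).
- l row (agent_id=8, region=LS): no match.
- l row (agent_id=2, region=LS): no match.
- l row (agent_id=5, region=UI): no match.
- l row (agent_id=2, region=LS): no match.
- 5 r row(s) had no l match → kept, l columns NULL.
After projecting and ordering:
l.region | r.addr_no
LS | 850
LS | NULL
UI | 331
NULL | 227
NULL | 236
NULL | 502
NULL | 532
NULL | NULL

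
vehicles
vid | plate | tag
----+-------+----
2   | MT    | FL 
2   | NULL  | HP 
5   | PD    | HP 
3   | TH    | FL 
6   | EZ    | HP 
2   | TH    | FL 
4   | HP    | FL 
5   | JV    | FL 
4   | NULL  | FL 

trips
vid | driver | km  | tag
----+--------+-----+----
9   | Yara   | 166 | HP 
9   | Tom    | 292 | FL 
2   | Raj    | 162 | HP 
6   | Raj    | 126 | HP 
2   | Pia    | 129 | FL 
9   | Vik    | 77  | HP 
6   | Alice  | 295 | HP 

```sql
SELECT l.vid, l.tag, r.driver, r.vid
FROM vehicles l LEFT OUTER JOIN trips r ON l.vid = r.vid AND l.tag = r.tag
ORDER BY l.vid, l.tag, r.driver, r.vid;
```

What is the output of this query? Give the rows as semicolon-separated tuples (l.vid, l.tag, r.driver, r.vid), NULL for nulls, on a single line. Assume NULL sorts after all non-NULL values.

(2, FL, Pia, 2); (2, FL, Pia, 2); (2, HP, Raj, 2); (3, FL, NULL, NULL); (4, FL, NULL, NULL); (4, FL, NULL, NULL); (5, FL, NULL, NULL); (5, HP, NULL, NULL); (6, HP, Alice, 6); (6, HP, Raj, 6)

LEFT JOIN keeps every row from `vehicles`; unmatched rows get NULL for `trips`'s columns.
Matching on l.vid = r.vid AND l.tag = r.tag.
- l (vid=2, tag=FL) pairs with 1 row(s) of r.
- l (vid=2, tag=HP) pairs with 1 row(s) of r.
- l (vid=5, tag=HP) has no partner → padded with NULL.
- l (vid=3, tag=FL) has no partner → padded with NULL.
- l (vid=6, tag=HP) pairs with 2 row(s) of r.
- l (vid=2, tag=FL) pairs with 1 row(s) of r.
- l (vid=4, tag=FL) has no partner → padded with NULL.
- l (vid=5, tag=FL) has no partner → padded with NULL.
- l (vid=4, tag=FL) has no partner → padded with NULL.
After projecting and ordering:
l.vid | l.tag | r.driver | r.vid
2 | FL | Pia | 2
2 | FL | Pia | 2
2 | HP | Raj | 2
3 | FL | NULL | NULL
4 | FL | NULL | NULL
4 | FL | NULL | NULL
5 | FL | NULL | NULL
5 | HP | NULL | NULL
6 | HP | Alice | 6
6 | HP | Raj | 6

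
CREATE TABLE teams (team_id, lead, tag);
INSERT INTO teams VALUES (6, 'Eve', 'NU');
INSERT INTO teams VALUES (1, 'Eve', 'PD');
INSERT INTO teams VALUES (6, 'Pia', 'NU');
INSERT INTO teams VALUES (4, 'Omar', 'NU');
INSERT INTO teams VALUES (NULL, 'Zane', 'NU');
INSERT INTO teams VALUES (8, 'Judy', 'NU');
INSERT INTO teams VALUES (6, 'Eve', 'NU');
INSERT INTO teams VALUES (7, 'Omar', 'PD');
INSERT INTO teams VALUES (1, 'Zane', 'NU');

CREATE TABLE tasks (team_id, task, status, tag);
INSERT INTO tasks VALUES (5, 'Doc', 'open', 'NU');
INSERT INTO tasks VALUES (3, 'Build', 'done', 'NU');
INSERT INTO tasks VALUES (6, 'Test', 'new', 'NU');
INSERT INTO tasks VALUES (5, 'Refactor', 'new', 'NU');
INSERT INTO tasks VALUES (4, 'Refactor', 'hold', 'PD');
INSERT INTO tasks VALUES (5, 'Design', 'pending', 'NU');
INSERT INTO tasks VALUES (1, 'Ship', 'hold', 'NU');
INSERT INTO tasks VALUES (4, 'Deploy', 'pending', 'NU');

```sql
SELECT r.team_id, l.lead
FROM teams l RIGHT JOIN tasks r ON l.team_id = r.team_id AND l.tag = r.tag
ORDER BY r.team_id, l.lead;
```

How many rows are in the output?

RIGHT JOIN keeps every row from `tasks`; unmatched rows get NULL for `teams`'s columns.
Matching on l.team_id = r.team_id AND l.tag = r.tag. A NULL in a compared column never satisfies the condition.
Matched pairs: 5; unmatched r rows kept: 5.
Total: 5 matched + 5 padded = 10 rows.

10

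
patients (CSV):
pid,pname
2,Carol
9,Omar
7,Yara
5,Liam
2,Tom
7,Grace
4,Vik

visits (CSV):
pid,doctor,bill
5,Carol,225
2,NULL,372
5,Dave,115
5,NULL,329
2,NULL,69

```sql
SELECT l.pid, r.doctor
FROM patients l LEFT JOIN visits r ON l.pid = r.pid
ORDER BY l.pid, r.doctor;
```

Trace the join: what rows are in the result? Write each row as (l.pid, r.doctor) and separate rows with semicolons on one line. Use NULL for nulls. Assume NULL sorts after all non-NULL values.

(2, NULL); (2, NULL); (2, NULL); (2, NULL); (4, NULL); (5, Carol); (5, Dave); (5, NULL); (7, NULL); (7, NULL); (9, NULL)

LEFT JOIN keeps every row from `patients`; unmatched rows get NULL for `visits`'s columns.
Matching on l.pid = r.pid.
- l[0] pid=2 → 2 match(es) in r → 2 row(s).
- l[1] pid=9 → no match; kept with NULLs on the r side.
- l[2] pid=7 → no match; kept with NULLs on the r side.
- l[3] pid=5 → 3 match(es) in r → 3 row(s).
- l[4] pid=2 → 2 match(es) in r → 2 row(s).
- l[5] pid=7 → no match; kept with NULLs on the r side.
- l[6] pid=4 → no match; kept with NULLs on the r side.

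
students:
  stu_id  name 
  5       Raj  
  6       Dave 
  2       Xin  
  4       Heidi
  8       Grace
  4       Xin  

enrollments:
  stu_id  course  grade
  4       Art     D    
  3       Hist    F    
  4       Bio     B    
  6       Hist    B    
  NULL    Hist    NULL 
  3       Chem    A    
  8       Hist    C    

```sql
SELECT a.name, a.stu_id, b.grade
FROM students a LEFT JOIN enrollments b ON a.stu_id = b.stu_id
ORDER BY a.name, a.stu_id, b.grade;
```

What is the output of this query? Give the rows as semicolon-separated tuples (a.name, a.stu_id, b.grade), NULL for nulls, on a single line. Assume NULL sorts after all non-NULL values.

(Dave, 6, B); (Grace, 8, C); (Heidi, 4, B); (Heidi, 4, D); (Raj, 5, NULL); (Xin, 2, NULL); (Xin, 4, B); (Xin, 4, D)

LEFT JOIN keeps every row from `students`; unmatched rows get NULL for `enrollments`'s columns.
Matching on a.stu_id = b.stu_id. A NULL in a compared column never satisfies the condition.
- a row (stu_id=5): no match → kept, b columns NULL.
- a row (stu_id=6): matches 1 b row(s) → 1 output row(s).
- a row (stu_id=2): no match → kept, b columns NULL.
- a row (stu_id=4): matches 2 b row(s) → 2 output row(s).
- a row (stu_id=8): matches 1 b row(s) → 1 output row(s).
- a row (stu_id=4): matches 2 b row(s) → 2 output row(s).
After projecting and ordering:
a.name | a.stu_id | b.grade
Dave | 6 | B
Grace | 8 | C
Heidi | 4 | B
Heidi | 4 | D
Raj | 5 | NULL
Xin | 2 | NULL
Xin | 4 | B
Xin | 4 | D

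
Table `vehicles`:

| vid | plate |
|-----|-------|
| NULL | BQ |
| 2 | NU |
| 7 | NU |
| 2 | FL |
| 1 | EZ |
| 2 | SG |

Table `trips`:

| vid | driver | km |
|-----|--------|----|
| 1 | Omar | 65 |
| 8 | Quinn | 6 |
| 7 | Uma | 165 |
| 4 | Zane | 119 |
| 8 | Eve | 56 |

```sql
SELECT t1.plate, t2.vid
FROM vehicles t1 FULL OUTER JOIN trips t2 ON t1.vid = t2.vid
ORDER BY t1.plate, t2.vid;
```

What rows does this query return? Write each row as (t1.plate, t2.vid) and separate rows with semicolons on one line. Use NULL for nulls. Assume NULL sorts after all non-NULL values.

FULL OUTER JOIN keeps every row from both sides; unmatched rows get NULL for the other side's columns.
Matching on t1.vid = t2.vid. A NULL in a compared column never satisfies the condition.
- t1 (vid=NULL) has no partner → padded with NULL.
- t1 (vid=2) has no partner → padded with NULL.
- t1 (vid=7) pairs with 1 row(s) of t2.
- t1 (vid=2) has no partner → padded with NULL.
- t1 (vid=1) pairs with 1 row(s) of t2.
- t1 (vid=2) has no partner → padded with NULL.
- 3 row(s) from t2 found no t1 partner → padded with NULL.
After projecting and ordering:
t1.plate | t2.vid
BQ | NULL
EZ | 1
FL | NULL
NU | 7
NU | NULL
SG | NULL
NULL | 4
NULL | 8
NULL | 8

(BQ, NULL); (EZ, 1); (FL, NULL); (NU, 7); (NU, NULL); (SG, NULL); (NULL, 4); (NULL, 8); (NULL, 8)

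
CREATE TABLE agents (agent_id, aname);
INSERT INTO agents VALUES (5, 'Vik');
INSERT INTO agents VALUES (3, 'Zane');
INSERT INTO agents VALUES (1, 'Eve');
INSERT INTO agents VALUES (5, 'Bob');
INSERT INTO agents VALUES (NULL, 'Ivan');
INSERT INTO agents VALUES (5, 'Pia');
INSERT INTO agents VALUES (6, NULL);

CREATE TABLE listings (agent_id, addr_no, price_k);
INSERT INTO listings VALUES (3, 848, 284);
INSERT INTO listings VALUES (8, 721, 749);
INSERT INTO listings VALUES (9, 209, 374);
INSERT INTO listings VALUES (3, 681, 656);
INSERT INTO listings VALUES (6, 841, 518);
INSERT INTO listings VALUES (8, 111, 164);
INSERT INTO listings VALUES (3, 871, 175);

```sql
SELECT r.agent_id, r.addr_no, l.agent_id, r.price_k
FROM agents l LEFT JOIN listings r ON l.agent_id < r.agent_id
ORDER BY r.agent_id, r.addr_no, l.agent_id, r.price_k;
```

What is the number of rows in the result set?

27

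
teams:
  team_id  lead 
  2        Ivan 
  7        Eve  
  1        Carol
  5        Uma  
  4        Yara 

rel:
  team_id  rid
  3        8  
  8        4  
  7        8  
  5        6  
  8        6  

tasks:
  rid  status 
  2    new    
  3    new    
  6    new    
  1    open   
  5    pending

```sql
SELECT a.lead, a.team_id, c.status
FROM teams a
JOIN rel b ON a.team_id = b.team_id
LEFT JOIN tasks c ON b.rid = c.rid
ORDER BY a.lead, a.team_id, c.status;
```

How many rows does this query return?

2

Joins associate left-to-right: teams INNER JOIN rel on team_id gives 2 intermediate row(s).
Then LEFT JOIN `tasks c` on rid: each of those 2 rows is kept; rows whose b.rid has no match in c get NULL for c's columns.
Result: 2 row(s).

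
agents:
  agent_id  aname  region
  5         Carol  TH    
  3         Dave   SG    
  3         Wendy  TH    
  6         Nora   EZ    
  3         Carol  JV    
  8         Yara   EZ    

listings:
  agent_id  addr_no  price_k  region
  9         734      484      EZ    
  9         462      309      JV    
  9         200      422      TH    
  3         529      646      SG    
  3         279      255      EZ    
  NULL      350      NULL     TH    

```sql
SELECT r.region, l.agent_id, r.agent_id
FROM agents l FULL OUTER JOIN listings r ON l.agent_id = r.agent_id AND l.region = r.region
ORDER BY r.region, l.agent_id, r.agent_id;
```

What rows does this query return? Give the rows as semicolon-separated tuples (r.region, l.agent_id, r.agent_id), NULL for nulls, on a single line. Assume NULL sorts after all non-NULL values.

FULL OUTER JOIN keeps every row from both sides; unmatched rows get NULL for the other side's columns.
Matching on l.agent_id = r.agent_id AND l.region = r.region. A NULL in a compared column never satisfies the condition.
- l row (agent_id=5, region=TH): no match → kept, r columns NULL.
- l row (agent_id=3, region=SG): matches 1 r row(s) → 1 output row(s).
- l row (agent_id=3, region=TH): no match → kept, r columns NULL.
- l row (agent_id=6, region=EZ): no match → kept, r columns NULL.
- l row (agent_id=3, region=JV): no match → kept, r columns NULL.
- l row (agent_id=8, region=EZ): no match → kept, r columns NULL.
- 5 r row(s) had no l match → kept, l columns NULL.

(EZ, NULL, 3); (EZ, NULL, 9); (JV, NULL, 9); (SG, 3, 3); (TH, NULL, 9); (TH, NULL, NULL); (NULL, 3, NULL); (NULL, 3, NULL); (NULL, 5, NULL); (NULL, 6, NULL); (NULL, 8, NULL)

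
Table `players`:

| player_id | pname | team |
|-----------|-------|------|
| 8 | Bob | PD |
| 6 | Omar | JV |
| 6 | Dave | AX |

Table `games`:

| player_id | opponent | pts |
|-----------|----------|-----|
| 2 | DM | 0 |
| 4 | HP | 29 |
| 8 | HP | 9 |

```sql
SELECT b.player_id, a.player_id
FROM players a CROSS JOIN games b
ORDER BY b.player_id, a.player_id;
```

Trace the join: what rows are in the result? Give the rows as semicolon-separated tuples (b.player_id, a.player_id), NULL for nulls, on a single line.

(2, 6); (2, 6); (2, 8); (4, 6); (4, 6); (4, 8); (8, 6); (8, 6); (8, 8)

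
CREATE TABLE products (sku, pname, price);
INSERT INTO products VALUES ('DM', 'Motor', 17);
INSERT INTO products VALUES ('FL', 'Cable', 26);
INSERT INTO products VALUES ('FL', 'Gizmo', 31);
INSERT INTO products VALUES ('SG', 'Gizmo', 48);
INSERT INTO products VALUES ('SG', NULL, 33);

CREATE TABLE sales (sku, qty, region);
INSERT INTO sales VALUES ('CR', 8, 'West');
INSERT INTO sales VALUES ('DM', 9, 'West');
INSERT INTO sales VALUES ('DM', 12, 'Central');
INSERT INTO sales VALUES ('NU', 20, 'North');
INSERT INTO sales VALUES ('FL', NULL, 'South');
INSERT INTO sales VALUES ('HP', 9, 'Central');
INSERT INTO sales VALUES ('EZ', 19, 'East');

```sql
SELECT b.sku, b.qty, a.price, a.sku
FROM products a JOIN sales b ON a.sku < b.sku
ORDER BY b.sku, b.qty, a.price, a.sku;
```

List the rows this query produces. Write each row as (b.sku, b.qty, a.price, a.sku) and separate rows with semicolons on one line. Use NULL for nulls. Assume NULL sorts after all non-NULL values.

(EZ, 19, 17, DM); (FL, NULL, 17, DM); (HP, 9, 17, DM); (HP, 9, 26, FL); (HP, 9, 31, FL); (NU, 20, 17, DM); (NU, 20, 26, FL); (NU, 20, 31, FL)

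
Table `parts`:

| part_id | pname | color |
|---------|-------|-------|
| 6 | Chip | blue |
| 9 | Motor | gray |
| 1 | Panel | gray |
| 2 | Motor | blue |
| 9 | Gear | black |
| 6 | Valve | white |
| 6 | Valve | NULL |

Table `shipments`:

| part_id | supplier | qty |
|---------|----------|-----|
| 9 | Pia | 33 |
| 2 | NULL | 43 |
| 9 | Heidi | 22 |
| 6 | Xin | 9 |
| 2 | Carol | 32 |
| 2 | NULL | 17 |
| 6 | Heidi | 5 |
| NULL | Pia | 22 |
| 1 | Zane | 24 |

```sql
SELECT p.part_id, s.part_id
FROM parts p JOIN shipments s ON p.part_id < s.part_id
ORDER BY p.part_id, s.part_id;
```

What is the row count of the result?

17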